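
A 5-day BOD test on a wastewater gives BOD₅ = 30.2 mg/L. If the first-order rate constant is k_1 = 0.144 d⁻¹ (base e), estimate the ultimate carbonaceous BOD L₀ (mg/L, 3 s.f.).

BOD₅ = L₀(1 − e^(−5k_1)) ⇒ L₀ = BOD₅ / (1 − e^(−5×0.144))
= 30.2 / (1 − 0.4868) = 30.2 / 0.5132 = 58.84 mg/L.

L₀ ≈ 58.8 mg/L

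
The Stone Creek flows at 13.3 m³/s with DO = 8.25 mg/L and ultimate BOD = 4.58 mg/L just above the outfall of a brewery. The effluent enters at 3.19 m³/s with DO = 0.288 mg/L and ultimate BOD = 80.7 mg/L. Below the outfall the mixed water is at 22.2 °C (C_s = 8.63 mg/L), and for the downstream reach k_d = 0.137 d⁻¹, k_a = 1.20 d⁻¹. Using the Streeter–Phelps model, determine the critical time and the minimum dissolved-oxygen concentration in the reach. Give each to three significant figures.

Mixed DO = (13.3×8.25 + 3.19×0.288)/(13.3+3.19) = 110.6/16.49 = 6.710 mg/L.
Mixed L₀ = (13.3×4.58 + 3.19×80.7)/(16.49) = 318.3/16.49 = 19.31 mg/L.
Initial deficit D₀ = C_s − DO₀ = 8.63 − 6.710 = 1.920 mg/L.
t_c = (1/1.063) ln[(1.20/0.137)(1 − 1.920×1.063/(0.137×19.31))] = 0.9407 × ln(1.999) = 0.6516 d.
D_c = (0.137/1.20) × 19.31 × e^(−0.137×0.6516) = 0.1142 × 19.31 × 0.9146 = 2.016 mg/L.
Minimum DO = 8.63 − 2.016 = 6.614 mg/L.

t_c ≈ 0.652 d; minimum DO ≈ 6.61 mg/L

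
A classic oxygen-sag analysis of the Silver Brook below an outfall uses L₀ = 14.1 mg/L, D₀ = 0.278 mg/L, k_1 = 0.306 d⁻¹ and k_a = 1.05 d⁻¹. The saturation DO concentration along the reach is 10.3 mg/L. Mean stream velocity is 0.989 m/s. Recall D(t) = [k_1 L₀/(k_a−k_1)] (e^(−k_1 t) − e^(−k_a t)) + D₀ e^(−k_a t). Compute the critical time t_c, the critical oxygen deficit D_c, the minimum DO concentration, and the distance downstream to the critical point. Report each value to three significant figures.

t_c ≈ 1.59 d; D_c ≈ 2.53 mg/L; min DO ≈ 7.77 mg/L; x_c ≈ 136 km

With k_a/k_1 = 3.431 and 1 − D₀(k_a−k_1)/(k_1 L₀) = 0.9521,
t_c = ln(3.431 × 0.9521) / (1.05 − 0.306) = ln(3.267) / 0.7440 = 1.184/0.7440 = 1.591 d.
D_c = (k_1/k_a) L₀ e^(−k_1 t_c) = (0.306/1.05) × 14.1 × e^(−0.306×1.591) = 0.2914 × 14.1 × 0.6145 = 2.525 mg/L.
Minimum DO = C_s − D_c = 10.3 − 2.525 = 7.775 mg/L.
x_c = v t_c = 0.989 m/s × 1.591 d × 86400 s/d = 136000 m ≈ 136 km.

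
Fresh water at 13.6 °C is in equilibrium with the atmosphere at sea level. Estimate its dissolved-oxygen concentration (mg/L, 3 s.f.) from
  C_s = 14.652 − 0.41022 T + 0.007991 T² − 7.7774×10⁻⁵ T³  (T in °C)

C_s ≈ 10.4 mg/L

C_s = 14.652 − 0.41022×13.6 + 0.007991×13.6² − 7.7774×10⁻⁵×13.6³ = 10.36 mg/L.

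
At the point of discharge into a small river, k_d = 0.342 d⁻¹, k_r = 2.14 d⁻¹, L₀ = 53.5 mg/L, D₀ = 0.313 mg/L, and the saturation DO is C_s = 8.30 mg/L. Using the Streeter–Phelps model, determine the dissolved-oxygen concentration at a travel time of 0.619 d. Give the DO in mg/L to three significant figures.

DO ≈ 2.69 mg/L

k_d L₀/(k_r−k_d) = 0.342×53.5/(2.14−0.342) = 18.30/1.798 = 10.18 mg/L.
e^(−k_d t) = e^(−0.342×0.6190) = 0.8092; e^(−k_r t) = e^(−2.14×0.6190) = 0.2659.
D = 10.18 × (0.8092 − 0.2659) + 0.313 × 0.2659 = 5.529 + 0.08322 = 5.612 mg/L.
DO = C_s − D = 8.30 − 5.612 = 2.688 mg/L.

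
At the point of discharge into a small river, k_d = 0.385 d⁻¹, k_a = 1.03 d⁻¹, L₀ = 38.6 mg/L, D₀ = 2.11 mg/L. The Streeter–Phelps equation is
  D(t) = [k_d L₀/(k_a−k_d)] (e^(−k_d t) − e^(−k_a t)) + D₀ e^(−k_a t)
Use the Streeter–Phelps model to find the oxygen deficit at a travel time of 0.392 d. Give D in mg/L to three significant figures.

D ≈ 5.84 mg/L

k_d L₀/(k_a−k_d) = 0.385×38.6/(1.03−0.385) = 14.86/0.6450 = 23.04 mg/L.
e^(−k_d t) = e^(−0.385×0.3920) = 0.8599; e^(−k_a t) = e^(−1.03×0.3920) = 0.6678.
D = 23.04 × (0.8599 − 0.6678) + 2.11 × 0.6678 = 4.426 + 1.409 = 5.835 mg/L.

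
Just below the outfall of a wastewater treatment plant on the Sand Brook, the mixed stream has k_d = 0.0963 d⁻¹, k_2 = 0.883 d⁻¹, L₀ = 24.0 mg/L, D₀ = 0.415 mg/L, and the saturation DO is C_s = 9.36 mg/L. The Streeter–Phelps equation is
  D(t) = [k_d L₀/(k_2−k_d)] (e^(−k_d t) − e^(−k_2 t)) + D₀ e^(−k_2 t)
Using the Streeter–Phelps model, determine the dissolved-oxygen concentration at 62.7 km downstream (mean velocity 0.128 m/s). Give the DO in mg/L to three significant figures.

Travel time t = x/v = 62.7 km / (0.128 m/s) = 62700 m / 0.128 m/s = 489800 s = 5.669 d.
k_d L₀/(k_2−k_d) = 0.0963×24.0/(0.883−0.0963) = 2.311/0.7867 = 2.938 mg/L.
e^(−k_d t) = e^(−0.0963×5.669) = 0.5793; e^(−k_2 t) = e^(−0.883×5.669) = 0.006697.
D = 2.938 × (0.5793 − 0.006697) + 0.415 × 0.006697 = 1.682 + 0.002779 = 1.685 mg/L.
DO = C_s − D = 9.36 − 1.685 = 7.675 mg/L.

DO ≈ 7.68 mg/L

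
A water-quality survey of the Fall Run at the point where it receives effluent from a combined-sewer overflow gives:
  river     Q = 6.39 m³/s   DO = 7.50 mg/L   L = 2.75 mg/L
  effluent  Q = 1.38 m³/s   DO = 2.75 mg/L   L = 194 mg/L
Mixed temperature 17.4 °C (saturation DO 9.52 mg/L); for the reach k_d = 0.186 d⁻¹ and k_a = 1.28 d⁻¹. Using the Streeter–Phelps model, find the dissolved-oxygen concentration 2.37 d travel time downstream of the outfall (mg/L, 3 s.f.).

Mixed DO = (6.39×7.50 + 1.38×2.75)/(6.39+1.38) = 51.72/7.770 = 6.656 mg/L.
Mixed L₀ = (6.39×2.75 + 1.38×194)/(7.770) = 285.3/7.770 = 36.72 mg/L.
Initial deficit D₀ = C_s − DO₀ = 9.52 − 6.656 = 2.864 mg/L.
D(2.37) = [0.186×36.72/(1.28−0.186)](e^(−0.186×2.37) − e^(−1.28×2.37)) + 2.864 e^(−1.28×2.37)
= 6.243 × (0.6435 − 0.04814) + 2.864 × 0.04814 = 3.854 mg/L.
DO = 9.52 − 3.854 = 5.666 mg/L.

DO ≈ 5.67 mg/L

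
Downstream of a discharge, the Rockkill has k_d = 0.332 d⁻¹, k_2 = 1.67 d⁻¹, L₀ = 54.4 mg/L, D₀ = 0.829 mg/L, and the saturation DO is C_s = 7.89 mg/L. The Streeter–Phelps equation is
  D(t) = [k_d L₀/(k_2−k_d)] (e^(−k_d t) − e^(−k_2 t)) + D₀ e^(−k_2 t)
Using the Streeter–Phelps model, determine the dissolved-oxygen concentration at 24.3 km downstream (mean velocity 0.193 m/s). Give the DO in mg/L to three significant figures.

DO ≈ 0.681 mg/L

Travel time t = x/v = 24.3 km / (0.193 m/s) = 24300 m / 0.193 m/s = 125900 s = 1.457 d.
k_d L₀/(k_2−k_d) = 0.332×54.4/(1.67−0.332) = 18.06/1.338 = 13.50 mg/L.
e^(−k_d t) = e^(−0.332×1.457) = 0.6164; e^(−k_2 t) = e^(−1.67×1.457) = 0.08772.
D = 13.50 × (0.6164 − 0.08772) + 0.829 × 0.08772 = 7.137 + 0.07272 = 7.209 mg/L.
DO = C_s − D = 7.89 − 7.209 = 0.6805 mg/L.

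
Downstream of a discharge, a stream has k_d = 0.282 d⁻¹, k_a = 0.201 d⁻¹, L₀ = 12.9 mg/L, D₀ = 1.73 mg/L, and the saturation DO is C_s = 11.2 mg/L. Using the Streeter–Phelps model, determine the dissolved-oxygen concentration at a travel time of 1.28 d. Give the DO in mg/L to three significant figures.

k_d L₀/(k_a−k_d) = 0.282×12.9/(0.201−0.282) = 3.638/-0.08100 = -44.91 mg/L.
e^(−k_d t) = e^(−0.282×1.280) = 0.6970; e^(−k_a t) = e^(−0.201×1.280) = 0.7732.
D = -44.91 × (0.6970 − 0.7732) + 1.73 × 0.7732 = 3.420 + 1.338 = 4.757 mg/L.
DO = C_s − D = 11.2 − 4.757 = 6.443 mg/L.

DO ≈ 6.44 mg/L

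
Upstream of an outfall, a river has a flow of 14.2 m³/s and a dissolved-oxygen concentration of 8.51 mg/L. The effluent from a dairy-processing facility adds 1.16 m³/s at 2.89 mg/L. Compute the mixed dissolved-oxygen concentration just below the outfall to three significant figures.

Flow-weighted mixing: C = (Q_r C_r + Q_w C_w)/(Q_r + Q_w)
= (14.2×8.51 + 1.16×2.89)/(14.2 + 1.16) = 124.2/15.36 = 8.086 mg/L.

8.09 mg/L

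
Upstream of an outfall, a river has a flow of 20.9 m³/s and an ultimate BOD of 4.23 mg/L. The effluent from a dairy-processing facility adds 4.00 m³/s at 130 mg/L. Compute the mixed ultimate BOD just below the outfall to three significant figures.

24.4 mg/L

Flow-weighted mixing: C = (Q_r C_r + Q_w C_w)/(Q_r + Q_w)
= (20.9×4.23 + 4.00×130)/(20.9 + 4.00) = 608.4/24.90 = 24.43 mg/L.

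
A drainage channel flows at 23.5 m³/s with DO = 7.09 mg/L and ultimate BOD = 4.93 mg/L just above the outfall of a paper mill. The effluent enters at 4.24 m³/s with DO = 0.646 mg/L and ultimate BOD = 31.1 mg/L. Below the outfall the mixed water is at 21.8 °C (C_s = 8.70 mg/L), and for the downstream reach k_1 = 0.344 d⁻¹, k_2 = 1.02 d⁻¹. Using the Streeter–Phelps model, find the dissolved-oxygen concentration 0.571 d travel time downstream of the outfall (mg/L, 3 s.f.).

DO ≈ 6.05 mg/L

Mixed DO = (23.5×7.09 + 4.24×0.646)/(23.5+4.24) = 169.4/27.74 = 6.105 mg/L.
Mixed L₀ = (23.5×4.93 + 4.24×31.1)/(27.74) = 247.7/27.74 = 8.930 mg/L.
Initial deficit D₀ = C_s − DO₀ = 8.70 − 6.105 = 2.595 mg/L.
D(0.571) = [0.344×8.930/(1.02−0.344)](e^(−0.344×0.571) − e^(−1.02×0.571)) + 2.595 e^(−1.02×0.571)
= 4.544 × (0.8217 − 0.5585) + 2.595 × 0.5585 = 2.645 mg/L.
DO = 8.70 − 2.645 = 6.055 mg/L.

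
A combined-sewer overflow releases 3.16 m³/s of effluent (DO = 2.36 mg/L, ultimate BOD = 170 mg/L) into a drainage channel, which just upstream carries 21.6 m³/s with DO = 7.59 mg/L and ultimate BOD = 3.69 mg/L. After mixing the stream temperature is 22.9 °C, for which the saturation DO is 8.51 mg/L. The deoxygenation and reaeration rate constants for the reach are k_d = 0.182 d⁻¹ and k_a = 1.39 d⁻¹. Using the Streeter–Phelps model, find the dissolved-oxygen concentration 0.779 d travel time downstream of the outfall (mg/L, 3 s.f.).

Mixed DO = (21.6×7.59 + 3.16×2.36)/(21.6+3.16) = 171.4/24.76 = 6.923 mg/L.
Mixed L₀ = (21.6×3.69 + 3.16×170)/(24.76) = 616.9/24.76 = 24.92 mg/L.
Initial deficit D₀ = C_s − DO₀ = 8.51 − 6.923 = 1.587 mg/L.
D(0.779) = [0.182×24.92/(1.39−0.182)](e^(−0.182×0.779) − e^(−1.39×0.779)) + 1.587 e^(−1.39×0.779)
= 3.754 × (0.8678 − 0.3386) + 1.587 × 0.3386 = 2.524 mg/L.
DO = 8.51 − 2.524 = 5.986 mg/L.

DO ≈ 5.99 mg/L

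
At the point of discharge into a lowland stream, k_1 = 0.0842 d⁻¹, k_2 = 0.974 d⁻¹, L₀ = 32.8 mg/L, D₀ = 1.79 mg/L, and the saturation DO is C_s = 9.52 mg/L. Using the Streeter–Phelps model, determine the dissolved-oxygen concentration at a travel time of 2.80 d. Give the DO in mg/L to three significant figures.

DO ≈ 7.15 mg/L

k_1 L₀/(k_2−k_1) = 0.0842×32.8/(0.974−0.0842) = 2.762/0.8898 = 3.104 mg/L.
e^(−k_1 t) = e^(−0.0842×2.800) = 0.7900; e^(−k_2 t) = e^(−0.974×2.800) = 0.06540.
D = 3.104 × (0.7900 − 0.06540) + 1.79 × 0.06540 = 2.249 + 0.1171 = 2.366 mg/L.
DO = C_s − D = 9.52 − 2.366 = 7.154 mg/L.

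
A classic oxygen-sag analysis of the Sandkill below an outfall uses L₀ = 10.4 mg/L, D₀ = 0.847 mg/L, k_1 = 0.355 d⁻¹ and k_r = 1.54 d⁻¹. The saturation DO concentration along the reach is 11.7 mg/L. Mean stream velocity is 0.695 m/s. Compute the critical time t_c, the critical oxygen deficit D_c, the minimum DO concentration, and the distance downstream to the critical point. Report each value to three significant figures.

t_c ≈ 0.971 d; D_c ≈ 1.70 mg/L; min DO ≈ 10.0 mg/L; x_c ≈ 58.3 km

t_c = [1/(k_r−k_1)] ln[(k_r/k_1)(1 − D₀(k_r−k_1)/(k_1 L₀))]
= [1/(1.54−0.355)] ln[(1.54/0.355)(1 − 0.847×1.185/(0.355×10.4))]
= (1/1.185) ln[4.338 × 0.7281] = 0.8439 × ln(3.159) = 0.8439 × 1.150 = 0.9706 d.
L(t_c) = L₀ e^(−k_1 t_c) = 10.4 × 0.7085 = 7.369 mg/L, and at the critical point k_r D_c = k_1 L, so D_c = (0.355/1.54) × 7.369 = 1.699 mg/L.
Minimum DO = C_s − D_c = 11.7 − 1.699 = 10.00 mg/L.
x_c = v t_c = 0.695 m/s × 0.9706 d × 86400 s/d = 58280 m ≈ 58.3 km.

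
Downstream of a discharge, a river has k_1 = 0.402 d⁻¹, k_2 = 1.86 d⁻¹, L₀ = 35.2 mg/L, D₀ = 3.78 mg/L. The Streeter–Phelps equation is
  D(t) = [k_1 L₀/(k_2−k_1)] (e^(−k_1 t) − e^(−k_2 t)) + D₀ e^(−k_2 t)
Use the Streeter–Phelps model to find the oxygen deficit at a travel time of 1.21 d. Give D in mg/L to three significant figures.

D ≈ 5.34 mg/L

k_1 L₀/(k_2−k_1) = 0.402×35.2/(1.86−0.402) = 14.15/1.458 = 9.705 mg/L.
e^(−k_1 t) = e^(−0.402×1.210) = 0.6148; e^(−k_2 t) = e^(−1.86×1.210) = 0.1053.
D = 9.705 × (0.6148 − 0.1053) + 3.78 × 0.1053 = 4.945 + 0.3982 = 5.343 mg/L.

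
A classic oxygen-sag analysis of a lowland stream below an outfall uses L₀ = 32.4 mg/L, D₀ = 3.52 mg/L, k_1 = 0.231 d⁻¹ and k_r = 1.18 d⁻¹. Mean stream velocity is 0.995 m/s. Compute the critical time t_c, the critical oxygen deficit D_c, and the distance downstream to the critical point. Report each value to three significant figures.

At the critical point dD/dt = 0, so k_1 L₀ e^(−k_1 t) = k_r D. Substituting D(t) from the Streeter–Phelps equation and solving for t gives
t_c = ln[(k_r/k_1)(1 − D₀(k_r−k_1)/(k_1 L₀))] / (k_r−k_1).
Here k_r−k_1 = 0.9490 d⁻¹ and 1 − D₀(k_r−k_1)/(k_1 L₀) = 1 − 3.52×0.9490/(0.231×32.4) = 0.5537, so
t_c = ln(5.108 × 0.5537) / 0.9490 = 1.040 / 0.9490 = 1.096 d.
L(t_c) = L₀ e^(−k_1 t_c) = 32.4 × 0.7764 = 25.16 mg/L, and at the critical point k_r D_c = k_1 L, so D_c = (0.231/1.18) × 25.16 = 4.925 mg/L.
x_c = v t_c = 0.995 m/s × 1.096 d × 86400 s/d = 94180 m ≈ 94.2 km.

t_c ≈ 1.10 d; D_c ≈ 4.92 mg/L; x_c ≈ 94.2 km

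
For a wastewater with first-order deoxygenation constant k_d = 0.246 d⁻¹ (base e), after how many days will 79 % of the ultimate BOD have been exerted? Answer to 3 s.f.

y/L₀ = 1 − e^(−k_d t) = 0.79 ⇒ e^(−k_d t) = 0.210
t = −ln(0.210) / 0.246 = 1.561 / 0.246 = 6.344 d.

t ≈ 6.34 d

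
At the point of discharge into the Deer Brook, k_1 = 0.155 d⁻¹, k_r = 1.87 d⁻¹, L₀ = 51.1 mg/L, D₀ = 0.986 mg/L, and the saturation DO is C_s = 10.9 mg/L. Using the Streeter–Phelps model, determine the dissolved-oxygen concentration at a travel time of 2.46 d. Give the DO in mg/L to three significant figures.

k_1 L₀/(k_r−k_1) = 0.155×51.1/(1.87−0.155) = 7.921/1.715 = 4.618 mg/L.
e^(−k_1 t) = e^(−0.155×2.460) = 0.6830; e^(−k_r t) = e^(−1.87×2.460) = 0.01005.
D = 4.618 × (0.6830 − 0.01005) + 0.986 × 0.01005 = 3.108 + 0.009909 = 3.118 mg/L.
DO = C_s − D = 10.9 − 3.118 = 7.782 mg/L.

DO ≈ 7.78 mg/L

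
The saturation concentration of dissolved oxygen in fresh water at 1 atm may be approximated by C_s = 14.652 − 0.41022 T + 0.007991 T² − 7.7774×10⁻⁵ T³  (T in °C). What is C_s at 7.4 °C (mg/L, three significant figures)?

C_s = 14.652 − 0.41022×7.4 + 0.007991×7.4² − 7.7774×10⁻⁵×7.4³ = 12.02 mg/L.

C_s ≈ 12.0 mg/L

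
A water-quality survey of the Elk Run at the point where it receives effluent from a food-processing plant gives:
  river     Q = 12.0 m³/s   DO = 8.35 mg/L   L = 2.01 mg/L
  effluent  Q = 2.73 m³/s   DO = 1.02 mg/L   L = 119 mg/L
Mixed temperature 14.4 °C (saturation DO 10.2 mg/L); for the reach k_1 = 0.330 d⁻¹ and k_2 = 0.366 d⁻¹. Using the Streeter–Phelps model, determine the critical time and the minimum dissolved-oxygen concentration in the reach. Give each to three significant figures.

t_c ≈ 2.46 d; minimum DO ≈ 0.722 mg/L

Mixed DO = (12.0×8.35 + 2.73×1.02)/(12.0+2.73) = 103.0/14.73 = 6.991 mg/L.
Mixed L₀ = (12.0×2.01 + 2.73×119)/(14.73) = 349.0/14.73 = 23.69 mg/L.
Initial deficit D₀ = C_s − DO₀ = 10.2 − 6.991 = 3.209 mg/L.
t_c = (1/0.03600) ln[(0.366/0.330)(1 − 3.209×0.03600/(0.330×23.69))] = 27.78 × ln(1.093) = 2.463 d.
D_c = (0.330/0.366) × 23.69 × e^(−0.330×2.463) = 0.9016 × 23.69 × 0.4437 = 9.478 mg/L.
Minimum DO = 10.2 − 9.478 = 0.7224 mg/L.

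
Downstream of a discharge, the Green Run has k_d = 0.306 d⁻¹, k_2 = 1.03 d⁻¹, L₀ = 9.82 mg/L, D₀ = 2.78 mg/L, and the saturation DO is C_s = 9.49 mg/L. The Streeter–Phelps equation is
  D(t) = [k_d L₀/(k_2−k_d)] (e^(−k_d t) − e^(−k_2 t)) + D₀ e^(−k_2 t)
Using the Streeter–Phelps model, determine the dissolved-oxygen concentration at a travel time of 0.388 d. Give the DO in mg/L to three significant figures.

k_d L₀/(k_2−k_d) = 0.306×9.82/(1.03−0.306) = 3.005/0.7240 = 4.150 mg/L.
e^(−k_d t) = e^(−0.306×0.3880) = 0.8880; e^(−k_2 t) = e^(−1.03×0.3880) = 0.6706.
D = 4.150 × (0.8880 − 0.6706) + 2.78 × 0.6706 = 0.9027 + 1.864 = 2.767 mg/L.
DO = C_s − D = 9.49 − 2.767 = 6.723 mg/L.

DO ≈ 6.72 mg/L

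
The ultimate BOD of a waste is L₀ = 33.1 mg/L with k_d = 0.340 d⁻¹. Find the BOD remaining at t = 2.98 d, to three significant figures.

L_t = L₀ e^(−k_d t) = 33.1 × e^(−0.340×2.98) = 33.1 × 0.3631 = 12.02 mg/L.

L ≈ 12.0 mg/L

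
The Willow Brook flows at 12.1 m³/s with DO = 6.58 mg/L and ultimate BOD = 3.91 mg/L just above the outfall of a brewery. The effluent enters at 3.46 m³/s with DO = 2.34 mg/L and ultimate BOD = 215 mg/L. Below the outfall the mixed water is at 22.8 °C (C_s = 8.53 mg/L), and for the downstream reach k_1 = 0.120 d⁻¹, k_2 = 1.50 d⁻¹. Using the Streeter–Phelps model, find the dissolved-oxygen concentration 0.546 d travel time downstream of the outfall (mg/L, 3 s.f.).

Mixed DO = (12.1×6.58 + 3.46×2.34)/(12.1+3.46) = 87.71/15.56 = 5.637 mg/L.
Mixed L₀ = (12.1×3.91 + 3.46×215)/(15.56) = 791.2/15.56 = 50.85 mg/L.
Initial deficit D₀ = C_s − DO₀ = 8.53 − 5.637 = 2.893 mg/L.
D(0.546) = [0.120×50.85/(1.50−0.120)](e^(−0.120×0.546) − e^(−1.50×0.546)) + 2.893 e^(−1.50×0.546)
= 4.422 × (0.9366 − 0.4409) + 2.893 × 0.4409 = 3.467 mg/L.
DO = 8.53 − 3.467 = 5.063 mg/L.

DO ≈ 5.06 mg/L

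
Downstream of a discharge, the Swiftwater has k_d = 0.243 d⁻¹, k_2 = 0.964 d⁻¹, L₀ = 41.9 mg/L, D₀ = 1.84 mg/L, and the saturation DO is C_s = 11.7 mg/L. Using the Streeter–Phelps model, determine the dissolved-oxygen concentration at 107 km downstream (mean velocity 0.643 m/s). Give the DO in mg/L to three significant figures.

DO ≈ 4.77 mg/L

Travel time t = x/v = 107 km / (0.643 m/s) = 107000 m / 0.643 m/s = 166400 s = 1.926 d.
k_d L₀/(k_2−k_d) = 0.243×41.9/(0.964−0.243) = 10.18/0.7210 = 14.12 mg/L.
e^(−k_d t) = e^(−0.243×1.926) = 0.6262; e^(−k_2 t) = e^(−0.964×1.926) = 0.1562.
D = 14.12 × (0.6262 − 0.1562) + 1.84 × 0.1562 = 6.638 + 0.2874 = 6.925 mg/L.
DO = C_s − D = 11.7 − 6.925 = 4.775 mg/L.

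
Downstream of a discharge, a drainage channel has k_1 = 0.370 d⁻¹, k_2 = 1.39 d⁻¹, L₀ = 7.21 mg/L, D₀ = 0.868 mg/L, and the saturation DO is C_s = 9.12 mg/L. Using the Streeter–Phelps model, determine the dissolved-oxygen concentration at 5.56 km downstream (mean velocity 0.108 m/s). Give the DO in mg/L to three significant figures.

Travel time t = x/v = 5.56 km / (0.108 m/s) = 5560 m / 0.108 m/s = 51480 s = 0.5959 d.
k_1 L₀/(k_2−k_1) = 0.370×7.21/(1.39−0.370) = 2.668/1.020 = 2.615 mg/L.
e^(−k_1 t) = e^(−0.370×0.5959) = 0.8021; e^(−k_2 t) = e^(−1.39×0.5959) = 0.4368.
D = 2.615 × (0.8021 − 0.4368) + 0.868 × 0.4368 = 0.9555 + 0.3792 = 1.335 mg/L.
DO = C_s − D = 9.12 − 1.335 = 7.785 mg/L.

DO ≈ 7.79 mg/L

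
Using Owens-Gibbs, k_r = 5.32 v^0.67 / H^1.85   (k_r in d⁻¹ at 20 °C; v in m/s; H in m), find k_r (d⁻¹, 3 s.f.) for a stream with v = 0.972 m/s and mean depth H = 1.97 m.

k_r = 5.32 × 0.972^0.67 / 1.97^1.85 = 5.32 × 0.9812 / 3.506 = 1.489 d⁻¹.

k_r ≈ 1.49 d⁻¹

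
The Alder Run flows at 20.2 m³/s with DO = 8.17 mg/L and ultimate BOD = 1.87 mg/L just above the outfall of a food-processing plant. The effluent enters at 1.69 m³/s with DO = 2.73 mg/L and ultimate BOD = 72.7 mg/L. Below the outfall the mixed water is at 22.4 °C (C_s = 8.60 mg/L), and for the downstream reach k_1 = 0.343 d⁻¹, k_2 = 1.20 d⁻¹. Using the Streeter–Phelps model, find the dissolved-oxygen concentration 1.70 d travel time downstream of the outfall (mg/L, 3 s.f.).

Mixed DO = (20.2×8.17 + 1.69×2.73)/(20.2+1.69) = 169.6/21.89 = 7.750 mg/L.
Mixed L₀ = (20.2×1.87 + 1.69×72.7)/(21.89) = 160.6/21.89 = 7.338 mg/L.
Initial deficit D₀ = C_s − DO₀ = 8.60 − 7.750 = 0.8500 mg/L.
D(1.70) = [0.343×7.338/(1.20−0.343)](e^(−0.343×1.70) − e^(−1.20×1.70)) + 0.8500 e^(−1.20×1.70)
= 2.937 × (0.5582 − 0.1300) + 0.8500 × 0.1300 = 1.368 mg/L.
DO = 8.60 − 1.368 = 7.232 mg/L.

DO ≈ 7.23 mg/L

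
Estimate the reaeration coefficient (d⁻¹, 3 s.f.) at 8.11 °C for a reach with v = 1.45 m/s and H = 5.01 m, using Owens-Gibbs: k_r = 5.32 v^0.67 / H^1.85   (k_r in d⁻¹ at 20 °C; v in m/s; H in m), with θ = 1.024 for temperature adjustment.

k_r(20) = 5.32 × 1.45^0.67 / 5.01^1.85 = 5.32 × 1.283 / 19.71 = 0.3462 d⁻¹.
k_r(8.11) = 0.3462 × 1.024^(8.11−20) = 0.3462 × 0.7543 = 0.2611 d⁻¹.

k_r ≈ 0.261 d⁻¹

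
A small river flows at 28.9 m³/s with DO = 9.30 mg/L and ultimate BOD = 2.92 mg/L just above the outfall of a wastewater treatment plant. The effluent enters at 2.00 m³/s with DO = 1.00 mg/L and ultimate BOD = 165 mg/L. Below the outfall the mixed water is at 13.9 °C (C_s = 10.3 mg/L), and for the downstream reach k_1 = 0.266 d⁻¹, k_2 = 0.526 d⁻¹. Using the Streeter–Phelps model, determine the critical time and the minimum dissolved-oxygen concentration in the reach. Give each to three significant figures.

t_c ≈ 2.17 d; minimum DO ≈ 6.49 mg/L

Mixed DO = (28.9×9.30 + 2.00×1.00)/(28.9+2.00) = 270.8/30.90 = 8.763 mg/L.
Mixed L₀ = (28.9×2.92 + 2.00×165)/(30.90) = 414.4/30.90 = 13.41 mg/L.
Initial deficit D₀ = C_s − DO₀ = 10.3 − 8.763 = 1.537 mg/L.
t_c = (1/0.2600) ln[(0.526/0.266)(1 − 1.537×0.2600/(0.266×13.41))] = 3.846 × ln(1.756) = 2.165 d.
D_c = (0.266/0.526) × 13.41 × e^(−0.266×2.165) = 0.5057 × 13.41 × 0.5622 = 3.812 mg/L.
Minimum DO = 10.3 − 3.812 = 6.488 mg/L.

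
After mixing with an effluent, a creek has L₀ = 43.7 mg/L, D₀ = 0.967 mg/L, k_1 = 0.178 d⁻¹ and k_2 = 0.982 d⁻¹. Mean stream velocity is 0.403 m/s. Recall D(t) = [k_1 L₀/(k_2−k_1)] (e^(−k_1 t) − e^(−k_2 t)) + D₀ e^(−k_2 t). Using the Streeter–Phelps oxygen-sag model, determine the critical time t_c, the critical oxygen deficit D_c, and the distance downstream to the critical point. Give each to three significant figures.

t_c = [1/(k_2−k_1)] ln[(k_2/k_1)(1 − D₀(k_2−k_1)/(k_1 L₀))]
= [1/(0.982−0.178)] ln[(0.982/0.178)(1 − 0.967×0.8040/(0.178×43.7))]
= (1/0.8040) ln[5.517 × 0.9001] = 1.244 × ln(4.965) = 1.244 × 1.603 = 1.993 d.
D_c = (k_1/k_2) L₀ e^(−k_1 t_c) = (0.178/0.982) × 43.7 × e^(−0.178×1.993) = 0.1813 × 43.7 × 0.7013 = 5.555 mg/L.
x_c = v t_c = 0.403 m/s × 1.993 d × 86400 s/d = 69400 m ≈ 69.4 km.

t_c ≈ 1.99 d; D_c ≈ 5.56 mg/L; x_c ≈ 69.4 km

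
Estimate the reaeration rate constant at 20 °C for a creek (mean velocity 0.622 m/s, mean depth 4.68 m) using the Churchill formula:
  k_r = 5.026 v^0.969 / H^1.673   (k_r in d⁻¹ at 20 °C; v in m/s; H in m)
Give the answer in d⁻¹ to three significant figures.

k_r ≈ 0.240 d⁻¹

k_r = 5.026 × 0.622^0.969 / 4.68^1.673 = 5.026 × 0.6312 / 13.22 = 0.2399 d⁻¹.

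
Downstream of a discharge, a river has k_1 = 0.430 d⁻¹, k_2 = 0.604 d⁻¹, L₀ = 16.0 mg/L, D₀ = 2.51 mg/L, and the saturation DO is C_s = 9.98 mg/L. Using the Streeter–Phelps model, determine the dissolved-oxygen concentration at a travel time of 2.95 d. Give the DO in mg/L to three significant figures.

k_1 L₀/(k_2−k_1) = 0.430×16.0/(0.604−0.430) = 6.880/0.1740 = 39.54 mg/L.
e^(−k_1 t) = e^(−0.430×2.950) = 0.2813; e^(−k_2 t) = e^(−0.604×2.950) = 0.1683.
D = 39.54 × (0.2813 − 0.1683) + 2.51 × 0.1683 = 4.465 + 0.4225 = 4.887 mg/L.
DO = C_s − D = 9.98 − 4.887 = 5.093 mg/L.

DO ≈ 5.09 mg/L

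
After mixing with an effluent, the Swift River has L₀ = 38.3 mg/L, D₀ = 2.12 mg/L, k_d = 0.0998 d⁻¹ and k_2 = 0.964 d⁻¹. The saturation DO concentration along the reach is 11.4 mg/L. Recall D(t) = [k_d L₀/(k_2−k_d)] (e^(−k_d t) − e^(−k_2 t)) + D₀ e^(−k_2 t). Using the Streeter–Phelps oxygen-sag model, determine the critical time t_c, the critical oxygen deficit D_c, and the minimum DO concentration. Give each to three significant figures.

t_c = [1/(k_2−k_d)] ln[(k_2/k_d)(1 − D₀(k_2−k_d)/(k_d L₀))]
= [1/(0.964−0.0998)] ln[(0.964/0.0998)(1 − 2.12×0.8642/(0.0998×38.3))]
= (1/0.8642) ln[9.659 × 0.5207] = 1.157 × ln(5.029) = 1.157 × 1.615 = 1.869 d.
L(t_c) = L₀ e^(−k_d t_c) = 38.3 × 0.8298 = 31.78 mg/L, and at the critical point k_2 D_c = k_d L, so D_c = (0.0998/0.964) × 31.78 = 3.290 mg/L.
Minimum DO = C_s − D_c = 11.4 − 3.290 = 8.110 mg/L.

t_c ≈ 1.87 d; D_c ≈ 3.29 mg/L; min DO ≈ 8.11 mg/L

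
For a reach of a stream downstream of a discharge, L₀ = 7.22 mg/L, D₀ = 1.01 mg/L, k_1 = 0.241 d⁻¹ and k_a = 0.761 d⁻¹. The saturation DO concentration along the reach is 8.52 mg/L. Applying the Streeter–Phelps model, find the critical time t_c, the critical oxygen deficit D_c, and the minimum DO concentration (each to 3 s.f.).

t_c ≈ 1.52 d; D_c ≈ 1.59 mg/L; min DO ≈ 6.93 mg/L

With k_a/k_1 = 3.158 and 1 − D₀(k_a−k_1)/(k_1 L₀) = 0.6982,
t_c = ln(3.158 × 0.6982) / (0.761 − 0.241) = ln(2.205) / 0.5200 = 0.7905/0.5200 = 1.520 d.
D_c = (k_1/k_a) L₀ e^(−k_1 t_c) = (0.241/0.761) × 7.22 × e^(−0.241×1.520) = 0.3167 × 7.22 × 0.6932 = 1.585 mg/L.
Minimum DO = C_s − D_c = 8.52 − 1.585 = 6.935 mg/L.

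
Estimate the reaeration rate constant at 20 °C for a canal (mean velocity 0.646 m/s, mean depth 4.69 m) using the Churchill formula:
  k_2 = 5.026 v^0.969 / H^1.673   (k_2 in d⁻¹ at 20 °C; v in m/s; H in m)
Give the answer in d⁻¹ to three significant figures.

k_2 ≈ 0.248 d⁻¹

k_2 = 5.026 × 0.646^0.969 / 4.69^1.673 = 5.026 × 0.6548 / 13.27 = 0.2480 d⁻¹.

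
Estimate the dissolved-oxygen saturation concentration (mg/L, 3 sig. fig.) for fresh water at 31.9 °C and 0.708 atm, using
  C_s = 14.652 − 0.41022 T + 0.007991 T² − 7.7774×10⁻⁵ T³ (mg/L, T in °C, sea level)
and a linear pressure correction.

C_s ≈ 5.08 mg/L

At sea level: C_s = 14.652 − 0.41022×31.9 + 0.007991×31.9² − 7.7774×10⁻⁵×31.9³ = 7.173 mg/L.
Pressure correction: C_s' = 7.173 × 0.708 = 5.079 mg/L.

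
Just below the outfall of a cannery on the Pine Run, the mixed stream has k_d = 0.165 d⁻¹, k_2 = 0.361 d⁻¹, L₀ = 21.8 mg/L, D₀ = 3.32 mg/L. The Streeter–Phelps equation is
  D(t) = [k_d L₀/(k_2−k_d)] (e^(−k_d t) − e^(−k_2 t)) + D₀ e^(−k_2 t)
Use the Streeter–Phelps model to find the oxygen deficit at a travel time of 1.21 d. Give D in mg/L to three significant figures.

D ≈ 5.32 mg/L

k_d L₀/(k_2−k_d) = 0.165×21.8/(0.361−0.165) = 3.597/0.1960 = 18.35 mg/L.
e^(−k_d t) = e^(−0.165×1.210) = 0.8190; e^(−k_2 t) = e^(−0.361×1.210) = 0.6461.
D = 18.35 × (0.8190 − 0.6461) + 3.32 × 0.6461 = 3.173 + 2.145 = 5.319 mg/L.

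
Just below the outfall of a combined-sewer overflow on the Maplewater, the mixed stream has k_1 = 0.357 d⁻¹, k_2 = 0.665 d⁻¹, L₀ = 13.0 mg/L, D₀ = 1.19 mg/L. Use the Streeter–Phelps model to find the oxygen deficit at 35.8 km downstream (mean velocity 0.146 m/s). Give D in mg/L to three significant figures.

Travel time t = x/v = 35.8 km / (0.146 m/s) = 35800 m / 0.146 m/s = 245200 s = 2.838 d.
k_1 L₀/(k_2−k_1) = 0.357×13.0/(0.665−0.357) = 4.641/0.3080 = 15.07 mg/L.
e^(−k_1 t) = e^(−0.357×2.838) = 0.3631; e^(−k_2 t) = e^(−0.665×2.838) = 0.1515.
D = 15.07 × (0.3631 − 0.1515) + 1.19 × 0.1515 = 3.188 + 0.1803 = 3.368 mg/L.

D ≈ 3.37 mg/L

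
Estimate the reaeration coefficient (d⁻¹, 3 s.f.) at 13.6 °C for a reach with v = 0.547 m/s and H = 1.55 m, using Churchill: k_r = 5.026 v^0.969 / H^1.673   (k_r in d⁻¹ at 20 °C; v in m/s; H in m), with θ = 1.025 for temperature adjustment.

k_r ≈ 1.15 d⁻¹

k_r(20) = 5.026 × 0.547^0.969 / 1.55^1.673 = 5.026 × 0.5573 / 2.082 = 1.346 d⁻¹.
k_r(13.6) = 1.346 × 1.025^(13.6−20) = 1.346 × 0.8538 = 1.149 d⁻¹.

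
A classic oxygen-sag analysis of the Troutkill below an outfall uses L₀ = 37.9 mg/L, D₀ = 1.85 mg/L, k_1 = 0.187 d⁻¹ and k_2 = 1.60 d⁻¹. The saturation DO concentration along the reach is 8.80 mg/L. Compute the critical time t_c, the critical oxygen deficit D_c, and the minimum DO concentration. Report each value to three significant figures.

t_c = [1/(k_2−k_1)] ln[(k_2/k_1)(1 − D₀(k_2−k_1)/(k_1 L₀))]
= [1/(1.60−0.187)] ln[(1.60/0.187)(1 − 1.85×1.413/(0.187×37.9))]
= (1/1.413) ln[8.556 × 0.6312] = 0.7077 × ln(5.400) = 0.7077 × 1.686 = 1.194 d.
D_c = (k_1/k_2) L₀ e^(−k_1 t_c) = (0.187/1.60) × 37.9 × e^(−0.187×1.194) = 0.1169 × 37.9 × 0.8000 = 3.543 mg/L.
Minimum DO = C_s − D_c = 8.80 − 3.543 = 5.257 mg/L.

t_c ≈ 1.19 d; D_c ≈ 3.54 mg/L; min DO ≈ 5.26 mg/L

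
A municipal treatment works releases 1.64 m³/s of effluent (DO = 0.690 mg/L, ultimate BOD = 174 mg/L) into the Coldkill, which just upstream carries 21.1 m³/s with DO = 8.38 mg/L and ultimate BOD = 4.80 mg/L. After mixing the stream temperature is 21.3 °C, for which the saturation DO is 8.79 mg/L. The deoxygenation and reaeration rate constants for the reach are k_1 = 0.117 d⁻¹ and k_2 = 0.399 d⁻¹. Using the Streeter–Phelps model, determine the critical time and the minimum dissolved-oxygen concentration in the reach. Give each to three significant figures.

t_c ≈ 3.83 d; minimum DO ≈ 5.60 mg/L

Mixed DO = (21.1×8.38 + 1.64×0.690)/(21.1+1.64) = 177.9/22.74 = 7.825 mg/L.
Mixed L₀ = (21.1×4.80 + 1.64×174)/(22.74) = 386.6/22.74 = 17.00 mg/L.
Initial deficit D₀ = C_s − DO₀ = 8.79 − 7.825 = 0.9646 mg/L.
t_c = (1/0.2820) ln[(0.399/0.117)(1 − 0.9646×0.2820/(0.117×17.00))] = 3.546 × ln(2.944) = 3.829 d.
D_c = (0.117/0.399) × 17.00 × e^(−0.117×3.829) = 0.2932 × 17.00 × 0.6389 = 3.185 mg/L.
Minimum DO = 8.79 − 3.185 = 5.605 mg/L.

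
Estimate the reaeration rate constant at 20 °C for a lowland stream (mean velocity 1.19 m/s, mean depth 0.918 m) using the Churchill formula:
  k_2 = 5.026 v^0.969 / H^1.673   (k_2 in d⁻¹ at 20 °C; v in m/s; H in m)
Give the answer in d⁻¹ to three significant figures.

k_2 ≈ 6.86 d⁻¹

k_2 = 5.026 × 1.19^0.969 / 0.918^1.673 = 5.026 × 1.184 / 0.8666 = 6.864 d⁻¹.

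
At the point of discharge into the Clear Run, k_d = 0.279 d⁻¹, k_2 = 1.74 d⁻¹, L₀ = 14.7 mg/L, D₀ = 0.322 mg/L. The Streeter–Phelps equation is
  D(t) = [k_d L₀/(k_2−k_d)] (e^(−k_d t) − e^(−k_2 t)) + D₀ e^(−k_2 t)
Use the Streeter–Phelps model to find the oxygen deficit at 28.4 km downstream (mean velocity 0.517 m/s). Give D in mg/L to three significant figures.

Travel time t = x/v = 28.4 km / (0.517 m/s) = 28400 m / 0.517 m/s = 54930 s = 0.6358 d.
k_d L₀/(k_2−k_d) = 0.279×14.7/(1.74−0.279) = 4.101/1.461 = 2.807 mg/L.
e^(−k_d t) = e^(−0.279×0.6358) = 0.8375; e^(−k_2 t) = e^(−1.74×0.6358) = 0.3308.
D = 2.807 × (0.8375 − 0.3308) + 0.322 × 0.3308 = 1.422 + 0.1065 = 1.529 mg/L.

D ≈ 1.53 mg/L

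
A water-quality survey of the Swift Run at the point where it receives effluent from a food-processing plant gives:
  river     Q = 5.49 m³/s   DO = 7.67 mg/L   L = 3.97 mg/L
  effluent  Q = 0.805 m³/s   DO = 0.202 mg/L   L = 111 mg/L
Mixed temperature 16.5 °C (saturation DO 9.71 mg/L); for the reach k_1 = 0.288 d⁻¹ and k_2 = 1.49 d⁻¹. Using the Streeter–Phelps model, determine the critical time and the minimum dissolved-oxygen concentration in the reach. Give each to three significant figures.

t_c ≈ 0.343 d; minimum DO ≈ 6.62 mg/L

Mixed DO = (5.49×7.67 + 0.805×0.202)/(5.49+0.805) = 42.27/6.295 = 6.715 mg/L.
Mixed L₀ = (5.49×3.97 + 0.805×111)/(6.295) = 111.2/6.295 = 17.66 mg/L.
Initial deficit D₀ = C_s − DO₀ = 9.71 − 6.715 = 2.995 mg/L.
t_c = (1/1.202) ln[(1.49/0.288)(1 − 2.995×1.202/(0.288×17.66))] = 0.8319 × ln(1.511) = 0.3434 d.
D_c = (0.288/1.49) × 17.66 × e^(−0.288×0.3434) = 0.1933 × 17.66 × 0.9058 = 3.091 mg/L.
Minimum DO = 9.71 − 3.091 = 6.619 mg/L.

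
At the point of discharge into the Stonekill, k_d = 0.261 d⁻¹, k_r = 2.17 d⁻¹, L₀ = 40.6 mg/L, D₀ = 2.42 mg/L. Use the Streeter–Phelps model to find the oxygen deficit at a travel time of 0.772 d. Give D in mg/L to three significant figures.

D ≈ 3.95 mg/L

k_d L₀/(k_r−k_d) = 0.261×40.6/(2.17−0.261) = 10.60/1.909 = 5.551 mg/L.
e^(−k_d t) = e^(−0.261×0.7720) = 0.8175; e^(−k_r t) = e^(−2.17×0.7720) = 0.1873.
D = 5.551 × (0.8175 − 0.1873) + 2.42 × 0.1873 = 3.498 + 0.4532 = 3.952 mg/L.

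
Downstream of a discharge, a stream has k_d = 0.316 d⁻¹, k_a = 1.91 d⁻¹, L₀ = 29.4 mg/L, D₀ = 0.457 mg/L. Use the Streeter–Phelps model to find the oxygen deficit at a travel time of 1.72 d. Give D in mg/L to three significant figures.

D ≈ 3.18 mg/L

k_d L₀/(k_a−k_d) = 0.316×29.4/(1.91−0.316) = 9.290/1.594 = 5.828 mg/L.
e^(−k_d t) = e^(−0.316×1.720) = 0.5807; e^(−k_a t) = e^(−1.91×1.720) = 0.03743.
D = 5.828 × (0.5807 − 0.03743) + 0.457 × 0.03743 = 3.166 + 0.01711 = 3.183 mg/L.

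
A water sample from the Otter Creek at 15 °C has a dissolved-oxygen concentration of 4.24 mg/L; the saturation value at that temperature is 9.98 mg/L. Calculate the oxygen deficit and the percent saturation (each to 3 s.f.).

D ≈ 5.74 mg/L; 42.5 % saturation

D = C_s − C = 9.98 − 4.24 = 5.74 mg/L.
% saturation = 4.24/9.98 × 100 = 42.5 %.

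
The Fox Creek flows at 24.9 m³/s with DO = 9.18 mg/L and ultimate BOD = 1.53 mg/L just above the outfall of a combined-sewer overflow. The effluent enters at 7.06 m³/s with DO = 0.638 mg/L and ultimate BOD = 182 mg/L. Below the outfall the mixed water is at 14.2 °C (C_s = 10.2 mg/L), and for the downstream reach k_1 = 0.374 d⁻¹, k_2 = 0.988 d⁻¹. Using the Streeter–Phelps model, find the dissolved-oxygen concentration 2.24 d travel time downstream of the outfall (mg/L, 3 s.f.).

DO ≈ 1.73 mg/L

Mixed DO = (24.9×9.18 + 7.06×0.638)/(24.9+7.06) = 233.1/31.96 = 7.293 mg/L.
Mixed L₀ = (24.9×1.53 + 7.06×182)/(31.96) = 1323/31.96 = 41.40 mg/L.
Initial deficit D₀ = C_s − DO₀ = 10.2 − 7.293 = 2.907 mg/L.
D(2.24) = [0.374×41.40/(0.988−0.374)](e^(−0.374×2.24) − e^(−0.988×2.24)) + 2.907 e^(−0.988×2.24)
= 25.22 × (0.4327 − 0.1094) + 2.907 × 0.1094 = 8.470 mg/L.
DO = 10.2 − 8.470 = 1.730 mg/L.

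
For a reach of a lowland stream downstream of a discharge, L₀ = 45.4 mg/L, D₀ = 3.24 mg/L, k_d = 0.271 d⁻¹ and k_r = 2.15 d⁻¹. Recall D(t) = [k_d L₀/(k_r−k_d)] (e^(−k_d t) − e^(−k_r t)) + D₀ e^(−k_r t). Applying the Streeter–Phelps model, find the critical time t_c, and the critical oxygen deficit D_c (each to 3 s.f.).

t_c ≈ 0.739 d; D_c ≈ 4.68 mg/L

With k_r/k_d = 7.934 and 1 − D₀(k_r−k_d)/(k_d L₀) = 0.5052,
t_c = ln(7.934 × 0.5052) / (2.15 − 0.271) = ln(4.008) / 1.879 = 1.388/1.879 = 0.7388 d.
D_c = (k_d/k_r) L₀ e^(−k_d t_c) = (0.271/2.15) × 45.4 × e^(−0.271×0.7388) = 0.1260 × 45.4 × 0.8185 = 4.684 mg/L.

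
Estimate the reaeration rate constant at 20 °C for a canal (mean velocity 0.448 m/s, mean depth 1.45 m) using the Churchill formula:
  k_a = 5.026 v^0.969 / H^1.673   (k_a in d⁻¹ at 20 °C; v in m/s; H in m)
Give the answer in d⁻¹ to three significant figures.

k_a ≈ 1.24 d⁻¹

k_a = 5.026 × 0.448^0.969 / 1.45^1.673 = 5.026 × 0.4593 / 1.862 = 1.240 d⁻¹.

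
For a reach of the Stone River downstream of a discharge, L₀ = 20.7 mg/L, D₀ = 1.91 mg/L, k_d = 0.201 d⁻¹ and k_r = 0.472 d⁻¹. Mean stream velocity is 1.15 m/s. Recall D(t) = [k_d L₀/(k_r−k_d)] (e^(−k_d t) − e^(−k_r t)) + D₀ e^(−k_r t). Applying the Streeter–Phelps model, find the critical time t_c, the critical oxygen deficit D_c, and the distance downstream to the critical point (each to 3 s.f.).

t_c ≈ 2.66 d; D_c ≈ 5.16 mg/L; x_c ≈ 264 km

t_c = [1/(k_r−k_d)] ln[(k_r/k_d)(1 − D₀(k_r−k_d)/(k_d L₀))]
= [1/(0.472−0.201)] ln[(0.472/0.201)(1 − 1.91×0.2710/(0.201×20.7))]
= (1/0.2710) ln[2.348 × 0.8756] = 3.690 × ln(2.056) = 3.690 × 0.7208 = 2.660 d.
L(t_c) = L₀ e^(−k_d t_c) = 20.7 × 0.5859 = 12.13 mg/L, and at the critical point k_r D_c = k_d L, so D_c = (0.201/0.472) × 12.13 = 5.165 mg/L.
x_c = v t_c = 1.15 m/s × 2.660 d × 86400 s/d = 264300 m ≈ 264 km.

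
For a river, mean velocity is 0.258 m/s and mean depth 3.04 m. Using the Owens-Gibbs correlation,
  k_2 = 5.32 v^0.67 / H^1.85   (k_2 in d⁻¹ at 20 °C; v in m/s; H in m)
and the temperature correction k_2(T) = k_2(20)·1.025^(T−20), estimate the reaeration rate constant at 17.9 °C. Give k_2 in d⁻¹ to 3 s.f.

k_2 ≈ 0.261 d⁻¹

k_2(20) = 5.32 × 0.258^0.67 / 3.04^1.85 = 5.32 × 0.4034 / 7.822 = 0.2744 d⁻¹.
k_2(17.9) = 0.2744 × 1.025^(17.9−20) = 0.2744 × 0.9495 = 0.2605 d⁻¹.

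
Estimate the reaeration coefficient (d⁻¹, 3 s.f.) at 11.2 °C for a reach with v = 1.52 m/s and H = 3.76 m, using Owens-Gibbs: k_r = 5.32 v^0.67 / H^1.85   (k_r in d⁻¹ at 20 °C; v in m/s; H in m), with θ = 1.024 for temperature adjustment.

k_r ≈ 0.493 d⁻¹

k_r(20) = 5.32 × 1.52^0.67 / 3.76^1.85 = 5.32 × 1.324 / 11.59 = 0.6076 d⁻¹.
k_r(11.2) = 0.6076 × 1.024^(11.2−20) = 0.6076 × 0.8116 = 0.4932 d⁻¹.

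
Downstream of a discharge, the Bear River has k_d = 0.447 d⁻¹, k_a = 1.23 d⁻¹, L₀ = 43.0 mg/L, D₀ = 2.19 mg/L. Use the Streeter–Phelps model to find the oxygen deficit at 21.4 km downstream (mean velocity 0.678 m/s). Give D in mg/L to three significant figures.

D ≈ 6.58 mg/L

Travel time t = x/v = 21.4 km / (0.678 m/s) = 21400 m / 0.678 m/s = 31560 s = 0.3653 d.
k_d L₀/(k_a−k_d) = 0.447×43.0/(1.23−0.447) = 19.22/0.7830 = 24.55 mg/L.
e^(−k_d t) = e^(−0.447×0.3653) = 0.8493; e^(−k_a t) = e^(−1.23×0.3653) = 0.6380.
D = 24.55 × (0.8493 − 0.6380) + 2.19 × 0.6380 = 5.187 + 1.397 = 6.584 mg/L.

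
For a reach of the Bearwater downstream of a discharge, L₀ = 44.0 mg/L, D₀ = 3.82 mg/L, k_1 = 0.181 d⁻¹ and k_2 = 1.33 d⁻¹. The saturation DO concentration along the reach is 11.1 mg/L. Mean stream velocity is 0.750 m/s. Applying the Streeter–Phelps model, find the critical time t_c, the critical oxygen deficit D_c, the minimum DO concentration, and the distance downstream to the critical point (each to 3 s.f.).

t_c ≈ 1.04 d; D_c ≈ 4.96 mg/L; min DO ≈ 6.14 mg/L; x_c ≈ 67.3 km

At the critical point dD/dt = 0, so k_1 L₀ e^(−k_1 t) = k_2 D. Substituting D(t) from the Streeter–Phelps equation and solving for t gives
t_c = ln[(k_2/k_1)(1 − D₀(k_2−k_1)/(k_1 L₀))] / (k_2−k_1).
Here k_2−k_1 = 1.149 d⁻¹ and 1 − D₀(k_2−k_1)/(k_1 L₀) = 1 − 3.82×1.149/(0.181×44.0) = 0.4489, so
t_c = ln(7.348 × 0.4489) / 1.149 = 1.193 / 1.149 = 1.039 d.
D_c = (k_1/k_2) L₀ e^(−k_1 t_c) = (0.181/1.33) × 44.0 × e^(−0.181×1.039) = 0.1361 × 44.0 × 0.8286 = 4.962 mg/L.
Minimum DO = C_s − D_c = 11.1 − 4.962 = 6.138 mg/L.
x_c = v t_c = 0.750 m/s × 1.039 d × 86400 s/d = 67310 m ≈ 67.3 km.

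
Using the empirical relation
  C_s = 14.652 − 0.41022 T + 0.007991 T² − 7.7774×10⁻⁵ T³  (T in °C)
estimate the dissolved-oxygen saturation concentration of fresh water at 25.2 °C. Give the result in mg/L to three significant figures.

C_s ≈ 8.14 mg/L

C_s = 14.652 − 0.41022×25.2 + 0.007991×25.2² − 7.7774×10⁻⁵×25.2³ = 8.144 mg/L.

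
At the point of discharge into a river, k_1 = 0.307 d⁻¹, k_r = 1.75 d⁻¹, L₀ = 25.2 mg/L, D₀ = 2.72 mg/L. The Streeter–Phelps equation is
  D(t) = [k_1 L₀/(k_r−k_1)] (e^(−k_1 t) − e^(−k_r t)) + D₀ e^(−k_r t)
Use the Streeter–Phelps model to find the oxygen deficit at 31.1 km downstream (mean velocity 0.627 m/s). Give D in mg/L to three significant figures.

D ≈ 3.53 mg/L

Travel time t = x/v = 31.1 km / (0.627 m/s) = 31100 m / 0.627 m/s = 49600 s = 0.5741 d.
k_1 L₀/(k_r−k_1) = 0.307×25.2/(1.75−0.307) = 7.736/1.443 = 5.361 mg/L.
e^(−k_1 t) = e^(−0.307×0.5741) = 0.8384; e^(−k_r t) = e^(−1.75×0.5741) = 0.3662.
D = 5.361 × (0.8384 − 0.3662) + 2.72 × 0.3662 = 2.532 + 0.9960 = 3.528 mg/L.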